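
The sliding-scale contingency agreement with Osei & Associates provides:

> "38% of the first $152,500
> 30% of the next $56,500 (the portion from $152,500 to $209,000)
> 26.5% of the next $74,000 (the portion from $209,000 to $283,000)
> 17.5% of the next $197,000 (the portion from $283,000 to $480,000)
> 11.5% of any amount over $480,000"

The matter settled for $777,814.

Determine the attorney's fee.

$163,233.61

First $152,500 at 38% = $57,950.00
Next $56,500 at 30% = $16,950.00
Next $74,000 at 26.5% = $19,610.00
Next $197,000 at 17.5% = $34,475.00
Remaining $297,814 at 11.5% = $34,248.61
Fee: $57,950.00 + $16,950.00 + $19,610.00 + $34,475.00 + $34,248.61 = $163,233.61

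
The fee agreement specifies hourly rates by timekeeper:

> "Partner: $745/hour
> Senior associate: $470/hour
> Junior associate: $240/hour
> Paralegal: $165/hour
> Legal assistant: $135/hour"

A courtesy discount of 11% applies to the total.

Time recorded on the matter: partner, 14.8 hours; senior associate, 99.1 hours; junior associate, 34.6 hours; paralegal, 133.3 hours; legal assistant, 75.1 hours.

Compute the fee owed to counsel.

$87,255.60

Partner: 14.8 × $745 = $11,026.00
Senior associate: 99.1 × $470 = $46,577.00
Junior associate: 34.6 × $240 = $8,304.00
Paralegal: 133.3 × $165 = $21,994.50
Legal assistant: 75.1 × $135 = $10,138.50
Subtotal: $98,040.00
Less 11% discount: −$10,784.40
Total: $98,040.00 − $10,784.40 = $87,255.60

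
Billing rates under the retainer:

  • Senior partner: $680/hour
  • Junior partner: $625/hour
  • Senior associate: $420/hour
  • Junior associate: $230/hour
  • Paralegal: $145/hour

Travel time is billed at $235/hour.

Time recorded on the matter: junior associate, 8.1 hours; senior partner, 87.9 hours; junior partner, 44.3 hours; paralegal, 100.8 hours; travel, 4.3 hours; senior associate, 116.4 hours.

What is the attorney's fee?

Senior partner: 87.9 × $680 = $59,772.00
Junior partner: 44.3 × $625 = $27,687.50
Senior associate: 116.4 × $420 = $48,888.00
Junior associate: 8.1 × $230 = $1,863.00
Paralegal: 100.8 × $145 = $14,616.00
Subtotal: $59,772.00 + $27,687.50 + $48,888.00 + $1,863.00 + $14,616.00 = $152,826.50
Travel: 4.3 × $235 = $1,010.50
Total: $152,826.50 + $1,010.50 = $153,837.00

$153,837.00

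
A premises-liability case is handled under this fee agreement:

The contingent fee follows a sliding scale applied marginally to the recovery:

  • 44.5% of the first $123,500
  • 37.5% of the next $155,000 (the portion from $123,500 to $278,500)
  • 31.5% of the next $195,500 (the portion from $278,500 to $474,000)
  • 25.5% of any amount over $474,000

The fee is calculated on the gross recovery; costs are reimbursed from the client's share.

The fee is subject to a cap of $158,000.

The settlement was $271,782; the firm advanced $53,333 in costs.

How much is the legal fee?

Fee base is the gross recovery, $271,782; costs are reimbursed separately.
First $123,500 at 44.5% = $54,957.50
Remaining $148,282 at 37.5% = $55,605.75
Fee: $54,957.50 + $55,605.75 = $110,563.25
$110,563.25 is under the $158,000 cap.

$110,563.25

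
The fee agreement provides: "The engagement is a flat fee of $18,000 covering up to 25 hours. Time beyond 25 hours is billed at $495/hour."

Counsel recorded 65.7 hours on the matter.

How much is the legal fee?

Flat fee: $18,000.00
Excess hours: 65.7 − 25 = 40.7
Overrun: 40.7 × $495 = $20,146.50
Total: $18,000.00 + $20,146.50 = $38,146.50

$38,146.50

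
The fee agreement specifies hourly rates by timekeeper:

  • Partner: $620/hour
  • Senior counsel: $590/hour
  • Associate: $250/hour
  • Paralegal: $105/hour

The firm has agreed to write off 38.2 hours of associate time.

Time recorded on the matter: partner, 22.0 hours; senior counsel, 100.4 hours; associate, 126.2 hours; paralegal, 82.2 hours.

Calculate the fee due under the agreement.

$103,507.00

Partner: 22.0 × $620 = $13,640.00
Senior counsel: 100.4 × $590 = $59,236.00
Associate: 126.2 × $250 = $31,550.00
Paralegal: 82.2 × $105 = $8,631.00
Subtotal: $113,057.00
Write-off: 38.2 × $250 = $9,550.00
Total: $113,057.00 − $9,550.00 = $103,507.00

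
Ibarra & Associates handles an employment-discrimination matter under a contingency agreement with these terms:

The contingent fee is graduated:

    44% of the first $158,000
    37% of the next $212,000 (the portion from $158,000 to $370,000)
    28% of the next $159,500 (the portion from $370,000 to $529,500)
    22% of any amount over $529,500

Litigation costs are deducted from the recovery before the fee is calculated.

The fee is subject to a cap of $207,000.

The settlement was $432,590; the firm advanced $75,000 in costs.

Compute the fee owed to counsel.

Fee base (net of costs): $432,590 − $75,000 = $357,590
First $158,000 at 44% = $69,520.00
Remaining $199,590 at 37% = $73,848.30
Fee: $69,520.00 + $73,848.30 = $143,368.30
$143,368.30 is under the $207,000 cap.

$143,368.30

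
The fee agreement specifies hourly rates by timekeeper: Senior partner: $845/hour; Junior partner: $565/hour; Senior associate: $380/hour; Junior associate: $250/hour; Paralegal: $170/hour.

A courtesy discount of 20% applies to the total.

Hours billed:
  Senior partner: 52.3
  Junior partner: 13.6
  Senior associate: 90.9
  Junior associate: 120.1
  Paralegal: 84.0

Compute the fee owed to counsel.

$104,579.60

Senior partner: 52.3 × $845 = $44,193.50
Junior partner: 13.6 × $565 = $7,684.00
Senior associate: 90.9 × $380 = $34,542.00
Junior associate: 120.1 × $250 = $30,025.00
Paralegal: 84.0 × $170 = $14,280.00
Subtotal: $130,724.50
Less 20% discount: −$26,144.90
Total: $130,724.50 − $26,144.90 = $104,579.60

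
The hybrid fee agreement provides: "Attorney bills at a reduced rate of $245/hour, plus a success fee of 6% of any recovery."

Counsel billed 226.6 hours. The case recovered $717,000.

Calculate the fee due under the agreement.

$98,537.00

Hourly: 226.6 × $245 = $55,517.00
Success fee: 6% of $717,000 = $43,020.00
Total: $55,517.00 + $43,020.00 = $98,537.00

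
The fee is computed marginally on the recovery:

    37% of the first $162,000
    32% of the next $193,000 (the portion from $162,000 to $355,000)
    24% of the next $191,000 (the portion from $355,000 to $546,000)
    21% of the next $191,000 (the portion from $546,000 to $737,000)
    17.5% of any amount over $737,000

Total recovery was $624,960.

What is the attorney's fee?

$184,121.60

First $162,000 at 37% = $59,940.00
Next $193,000 at 32% = $61,760.00
Next $191,000 at 24% = $45,840.00
Remaining $78,960 at 21% = $16,581.60
Fee: $59,940.00 + $61,760.00 + $45,840.00 + $16,581.60 = $184,121.60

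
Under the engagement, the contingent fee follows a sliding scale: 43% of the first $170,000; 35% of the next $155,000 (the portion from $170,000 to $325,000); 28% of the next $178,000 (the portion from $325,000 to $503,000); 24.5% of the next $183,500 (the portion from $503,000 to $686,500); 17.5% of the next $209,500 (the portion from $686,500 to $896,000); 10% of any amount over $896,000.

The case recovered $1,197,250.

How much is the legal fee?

First $170,000 at 43% = $73,100.00
Next $155,000 at 35% = $54,250.00
Next $178,000 at 28% = $49,840.00
Next $183,500 at 24.5% = $44,957.50
Next $209,500 at 17.5% = $36,662.50
Remaining $301,250 at 10% = $30,125.00
Fee: $73,100.00 + $54,250.00 + $49,840.00 + $44,957.50 + $36,662.50 + $30,125.00 = $288,935.00

$288,935.00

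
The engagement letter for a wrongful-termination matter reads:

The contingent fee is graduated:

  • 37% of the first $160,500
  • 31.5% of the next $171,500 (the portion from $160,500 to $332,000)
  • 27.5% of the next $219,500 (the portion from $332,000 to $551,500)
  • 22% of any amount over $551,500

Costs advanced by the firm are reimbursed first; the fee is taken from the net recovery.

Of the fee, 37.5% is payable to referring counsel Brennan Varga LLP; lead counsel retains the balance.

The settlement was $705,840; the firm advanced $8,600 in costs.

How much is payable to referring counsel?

$77,187.30

Fee base (net of costs): $705,840 − $8,600 = $697,240
First $160,500 at 37% = $59,385.00
Next $171,500 at 31.5% = $54,022.50
Next $219,500 at 27.5% = $60,362.50
Remaining $145,740 at 22% = $32,062.80
Fee: $59,385.00 + $54,022.50 + $60,362.50 + $32,062.80 = $205,832.80
Referral share: 37.5% of $205,832.80 = $77,187.30; lead counsel retains $205,832.80 − $77,187.30 = $128,645.50.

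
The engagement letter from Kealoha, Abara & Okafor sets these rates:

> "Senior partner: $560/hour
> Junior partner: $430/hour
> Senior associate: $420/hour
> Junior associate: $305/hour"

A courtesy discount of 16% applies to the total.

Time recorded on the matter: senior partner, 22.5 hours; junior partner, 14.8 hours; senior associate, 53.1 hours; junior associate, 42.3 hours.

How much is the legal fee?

Senior partner: 22.5 × $560 = $12,600.00
Junior partner: 14.8 × $430 = $6,364.00
Senior associate: 53.1 × $420 = $22,302.00
Junior associate: 42.3 × $305 = $12,901.50
Subtotal: $54,167.50
Less 16% discount: −$8,666.80
Total: $54,167.50 − $8,666.80 = $45,500.70

$45,500.70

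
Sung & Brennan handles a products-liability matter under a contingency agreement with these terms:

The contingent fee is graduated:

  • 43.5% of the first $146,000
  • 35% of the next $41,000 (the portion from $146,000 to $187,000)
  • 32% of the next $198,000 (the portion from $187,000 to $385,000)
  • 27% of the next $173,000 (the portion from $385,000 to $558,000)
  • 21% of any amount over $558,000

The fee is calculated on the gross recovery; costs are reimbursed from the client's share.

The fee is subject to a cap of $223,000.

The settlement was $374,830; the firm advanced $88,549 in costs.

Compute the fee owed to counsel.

$137,965.60

Fee base is the gross recovery, $374,830; costs are reimbursed separately.
First $146,000 at 43.5% = $63,510.00
Next $41,000 at 35% = $14,350.00
Remaining $187,830 at 32% = $60,105.60
Fee: $63,510.00 + $14,350.00 + $60,105.60 = $137,965.60
$137,965.60 is under the $223,000 cap.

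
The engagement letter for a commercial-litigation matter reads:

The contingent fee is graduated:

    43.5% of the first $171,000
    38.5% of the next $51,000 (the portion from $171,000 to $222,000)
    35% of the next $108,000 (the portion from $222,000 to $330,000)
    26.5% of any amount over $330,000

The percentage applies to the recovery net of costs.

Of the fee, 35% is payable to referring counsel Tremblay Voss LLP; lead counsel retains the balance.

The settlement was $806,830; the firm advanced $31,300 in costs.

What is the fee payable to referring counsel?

$87,459.91

Fee base (net of costs): $806,830 − $31,300 = $775,530
First $171,000 at 43.5% = $74,385.00
Next $51,000 at 38.5% = $19,635.00
Next $108,000 at 35% = $37,800.00
Remaining $445,530 at 26.5% = $118,065.45
Fee: $74,385.00 + $19,635.00 + $37,800.00 + $118,065.45 = $249,885.45
Referral share: 35% of $249,885.45 = $87,459.91; lead counsel retains $249,885.45 − $87,459.91 = $162,425.54.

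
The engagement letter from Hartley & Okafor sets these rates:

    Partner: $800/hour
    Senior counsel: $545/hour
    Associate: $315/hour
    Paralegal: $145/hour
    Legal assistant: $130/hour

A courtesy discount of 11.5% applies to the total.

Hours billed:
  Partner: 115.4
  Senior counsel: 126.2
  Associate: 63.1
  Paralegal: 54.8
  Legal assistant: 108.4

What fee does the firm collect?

Partner: 115.4 × $800 = $92,320.00
Senior counsel: 126.2 × $545 = $68,779.00
Associate: 63.1 × $315 = $19,876.50
Paralegal: 54.8 × $145 = $7,946.00
Legal assistant: 108.4 × $130 = $14,092.00
Subtotal: $203,013.50
Less 11.5% discount: −$23,346.55
Total: $203,013.50 − $23,346.55 = $179,666.95

$179,666.95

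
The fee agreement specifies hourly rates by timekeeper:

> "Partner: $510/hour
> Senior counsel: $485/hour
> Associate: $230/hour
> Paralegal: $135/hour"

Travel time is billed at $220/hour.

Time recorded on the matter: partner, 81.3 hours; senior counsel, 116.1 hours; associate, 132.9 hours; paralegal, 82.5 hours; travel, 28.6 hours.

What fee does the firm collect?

Partner: 81.3 × $510 = $41,463.00
Senior counsel: 116.1 × $485 = $56,308.50
Associate: 132.9 × $230 = $30,567.00
Paralegal: 82.5 × $135 = $11,137.50
Subtotal: $41,463.00 + $56,308.50 + $30,567.00 + $11,137.50 = $139,476.00
Travel: 28.6 × $220 = $6,292.00
Total: $139,476.00 + $6,292.00 = $145,768.00

$145,768.00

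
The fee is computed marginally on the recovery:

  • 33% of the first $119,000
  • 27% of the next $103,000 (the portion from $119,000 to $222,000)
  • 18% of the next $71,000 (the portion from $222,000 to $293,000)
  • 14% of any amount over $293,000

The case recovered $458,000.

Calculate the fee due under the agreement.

First $119,000 at 33% = $39,270.00
Next $103,000 at 27% = $27,810.00
Next $71,000 at 18% = $12,780.00
Remaining $165,000 at 14% = $23,100.00
Fee: $39,270.00 + $27,810.00 + $12,780.00 + $23,100.00 = $102,960.00

$102,960.00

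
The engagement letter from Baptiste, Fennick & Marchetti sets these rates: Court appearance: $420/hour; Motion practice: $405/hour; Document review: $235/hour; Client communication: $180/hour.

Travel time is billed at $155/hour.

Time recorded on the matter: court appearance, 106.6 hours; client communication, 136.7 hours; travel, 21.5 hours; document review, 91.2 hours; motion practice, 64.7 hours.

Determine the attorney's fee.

$120,346.00

Court appearance: 106.6 × $420 = $44,772.00
Motion practice: 64.7 × $405 = $26,203.50
Document review: 91.2 × $235 = $21,432.00
Client communication: 136.7 × $180 = $24,606.00
Subtotal: $44,772.00 + $26,203.50 + $21,432.00 + $24,606.00 = $117,013.50
Travel: 21.5 × $155 = $3,332.50
Total: $117,013.50 + $3,332.50 = $120,346.00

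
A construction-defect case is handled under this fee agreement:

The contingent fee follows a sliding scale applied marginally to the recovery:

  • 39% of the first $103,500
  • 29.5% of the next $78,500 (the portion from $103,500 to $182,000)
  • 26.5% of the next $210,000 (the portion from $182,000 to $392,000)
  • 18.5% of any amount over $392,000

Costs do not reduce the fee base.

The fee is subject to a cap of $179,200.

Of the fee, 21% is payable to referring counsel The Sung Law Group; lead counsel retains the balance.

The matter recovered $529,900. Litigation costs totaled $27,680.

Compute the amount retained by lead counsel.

$114,300.36

Fee base is the gross recovery, $529,900; costs are reimbursed separately.
First $103,500 at 39% = $40,365.00
Next $78,500 at 29.5% = $23,157.50
Next $210,000 at 26.5% = $55,650.00
Remaining $137,900 at 18.5% = $25,511.50
Fee: $40,365.00 + $23,157.50 + $55,650.00 + $25,511.50 = $144,684.00
$144,684.00 is under the $179,200 cap.
Referral share: 21% of $144,684.00 = $30,383.64; lead counsel retains $144,684.00 − $30,383.64 = $114,300.36.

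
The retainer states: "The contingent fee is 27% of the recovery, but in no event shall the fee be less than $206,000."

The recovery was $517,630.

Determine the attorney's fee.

$206,000.00

27% of $517,630 = $139,760.10
That is below the $206,000 minimum, so the minimum applies.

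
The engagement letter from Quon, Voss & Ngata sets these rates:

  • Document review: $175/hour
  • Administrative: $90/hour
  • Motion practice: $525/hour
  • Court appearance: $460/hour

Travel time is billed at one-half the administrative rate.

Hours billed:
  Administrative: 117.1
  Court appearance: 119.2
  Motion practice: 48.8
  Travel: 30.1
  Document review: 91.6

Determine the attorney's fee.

$108,375.50

Document review: 91.6 × $175 = $16,030.00
Administrative: 117.1 × $90 = $10,539.00
Motion practice: 48.8 × $525 = $25,620.00
Court appearance: 119.2 × $460 = $54,832.00
Subtotal: $16,030.00 + $10,539.00 + $25,620.00 + $54,832.00 = $107,021.00
Travel: 30.1 × ($90 ÷ 2) = 30.1 × $45.00 = $1,354.50
Total: $107,021.00 + $1,354.50 = $108,375.50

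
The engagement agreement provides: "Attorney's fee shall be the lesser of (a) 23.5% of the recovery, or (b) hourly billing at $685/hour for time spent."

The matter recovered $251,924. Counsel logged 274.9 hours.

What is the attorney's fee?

(a) 23.5% of $251,924 = $59,202.14
(b) 274.9 × $685 = $188,306.50
The lesser is (a): $59,202.14.

$59,202.14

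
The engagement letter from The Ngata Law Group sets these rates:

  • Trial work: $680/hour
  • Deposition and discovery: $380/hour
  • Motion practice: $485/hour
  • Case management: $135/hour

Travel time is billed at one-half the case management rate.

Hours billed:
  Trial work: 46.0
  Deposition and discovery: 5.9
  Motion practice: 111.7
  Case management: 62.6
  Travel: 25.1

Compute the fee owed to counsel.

$97,841.75

Trial work: 46.0 × $680 = $31,280.00
Deposition and discovery: 5.9 × $380 = $2,242.00
Motion practice: 111.7 × $485 = $54,174.50
Case management: 62.6 × $135 = $8,451.00
Subtotal: $31,280.00 + $2,242.00 + $54,174.50 + $8,451.00 = $96,147.50
Travel: 25.1 × ($135 ÷ 2) = 25.1 × $67.50 = $1,694.25
Total: $96,147.50 + $1,694.25 = $97,841.75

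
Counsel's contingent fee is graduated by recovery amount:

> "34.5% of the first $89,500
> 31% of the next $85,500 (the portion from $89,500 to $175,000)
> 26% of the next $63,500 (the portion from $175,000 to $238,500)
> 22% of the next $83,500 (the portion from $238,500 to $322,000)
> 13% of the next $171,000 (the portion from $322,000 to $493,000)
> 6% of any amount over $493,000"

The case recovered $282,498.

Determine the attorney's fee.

$83,572.06

First $89,500 at 34.5% = $30,877.50
Next $85,500 at 31% = $26,505.00
Next $63,500 at 26% = $16,510.00
Remaining $43,998 at 22% = $9,679.56
Fee: $30,877.50 + $26,505.00 + $16,510.00 + $9,679.56 = $83,572.06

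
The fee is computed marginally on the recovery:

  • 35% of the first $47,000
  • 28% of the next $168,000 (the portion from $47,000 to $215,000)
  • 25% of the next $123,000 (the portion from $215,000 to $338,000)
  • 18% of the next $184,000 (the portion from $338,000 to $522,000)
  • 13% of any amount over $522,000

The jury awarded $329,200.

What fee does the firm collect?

$92,040.00

First $47,000 at 35% = $16,450.00
Next $168,000 at 28% = $47,040.00
Remaining $114,200 at 25% = $28,550.00
Fee: $16,450.00 + $47,040.00 + $28,550.00 = $92,040.00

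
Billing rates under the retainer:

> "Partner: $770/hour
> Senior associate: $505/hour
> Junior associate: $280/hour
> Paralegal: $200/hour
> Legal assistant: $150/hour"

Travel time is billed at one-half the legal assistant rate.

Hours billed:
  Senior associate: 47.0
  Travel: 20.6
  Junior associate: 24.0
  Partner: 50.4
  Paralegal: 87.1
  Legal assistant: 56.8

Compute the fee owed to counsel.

$96,748.00

Partner: 50.4 × $770 = $38,808.00
Senior associate: 47.0 × $505 = $23,735.00
Junior associate: 24.0 × $280 = $6,720.00
Paralegal: 87.1 × $200 = $17,420.00
Legal assistant: 56.8 × $150 = $8,520.00
Subtotal: $38,808.00 + $23,735.00 + $6,720.00 + $17,420.00 + $8,520.00 = $95,203.00
Travel: 20.6 × ($150 ÷ 2) = 20.6 × $75.00 = $1,545.00
Total: $95,203.00 + $1,545.00 = $96,748.00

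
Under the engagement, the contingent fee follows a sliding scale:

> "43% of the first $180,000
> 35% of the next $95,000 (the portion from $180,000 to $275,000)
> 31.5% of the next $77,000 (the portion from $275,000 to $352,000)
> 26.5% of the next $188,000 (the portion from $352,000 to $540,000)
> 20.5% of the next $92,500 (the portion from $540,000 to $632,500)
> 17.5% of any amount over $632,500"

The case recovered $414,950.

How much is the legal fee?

First $180,000 at 43% = $77,400.00
Next $95,000 at 35% = $33,250.00
Next $77,000 at 31.5% = $24,255.00
Remaining $62,950 at 26.5% = $16,681.75
Fee: $77,400.00 + $33,250.00 + $24,255.00 + $16,681.75 = $151,586.75

$151,586.75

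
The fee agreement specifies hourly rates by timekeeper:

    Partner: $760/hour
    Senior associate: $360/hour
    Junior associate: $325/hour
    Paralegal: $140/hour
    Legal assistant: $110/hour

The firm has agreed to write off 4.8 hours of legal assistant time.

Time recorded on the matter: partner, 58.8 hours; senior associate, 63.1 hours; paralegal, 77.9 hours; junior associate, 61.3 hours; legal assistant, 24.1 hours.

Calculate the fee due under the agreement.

$100,355.50

Partner: 58.8 × $760 = $44,688.00
Senior associate: 63.1 × $360 = $22,716.00
Junior associate: 61.3 × $325 = $19,922.50
Paralegal: 77.9 × $140 = $10,906.00
Legal assistant: 24.1 × $110 = $2,651.00
Subtotal: $100,883.50
Write-off: 4.8 × $110 = $528.00
Total: $100,883.50 − $528.00 = $100,355.50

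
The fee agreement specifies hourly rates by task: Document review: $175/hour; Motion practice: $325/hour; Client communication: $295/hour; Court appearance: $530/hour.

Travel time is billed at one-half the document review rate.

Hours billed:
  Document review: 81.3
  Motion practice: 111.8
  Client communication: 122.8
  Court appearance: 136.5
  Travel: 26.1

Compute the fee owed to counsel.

Document review: 81.3 × $175 = $14,227.50
Motion practice: 111.8 × $325 = $36,335.00
Client communication: 122.8 × $295 = $36,226.00
Court appearance: 136.5 × $530 = $72,345.00
Subtotal: $14,227.50 + $36,335.00 + $36,226.00 + $72,345.00 = $159,133.50
Travel: 26.1 × ($175 ÷ 2) = 26.1 × $87.50 = $2,283.75
Total: $159,133.50 + $2,283.75 = $161,417.25

$161,417.25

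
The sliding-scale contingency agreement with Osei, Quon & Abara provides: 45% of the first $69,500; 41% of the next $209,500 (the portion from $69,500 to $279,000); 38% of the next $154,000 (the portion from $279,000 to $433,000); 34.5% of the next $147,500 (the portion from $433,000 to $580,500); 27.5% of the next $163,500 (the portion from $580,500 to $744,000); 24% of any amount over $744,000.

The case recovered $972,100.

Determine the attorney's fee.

First $69,500 at 45% = $31,275.00
Next $209,500 at 41% = $85,895.00
Next $154,000 at 38% = $58,520.00
Next $147,500 at 34.5% = $50,887.50
Next $163,500 at 27.5% = $44,962.50
Remaining $228,100 at 24% = $54,744.00
Fee: $31,275.00 + $85,895.00 + $58,520.00 + $50,887.50 + $44,962.50 + $54,744.00 = $326,284.00

$326,284.00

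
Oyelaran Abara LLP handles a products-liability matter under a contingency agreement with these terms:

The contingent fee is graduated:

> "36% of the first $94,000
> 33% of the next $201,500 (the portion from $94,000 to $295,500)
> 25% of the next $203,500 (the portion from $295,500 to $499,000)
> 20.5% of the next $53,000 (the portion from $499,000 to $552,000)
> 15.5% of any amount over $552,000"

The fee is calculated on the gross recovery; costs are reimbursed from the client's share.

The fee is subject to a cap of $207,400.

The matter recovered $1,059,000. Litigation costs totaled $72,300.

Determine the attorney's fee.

$207,400.00

Fee base is the gross recovery, $1,059,000; costs are reimbursed separately.
First $94,000 at 36% = $33,840.00
Next $201,500 at 33% = $66,495.00
Next $203,500 at 25% = $50,875.00
Next $53,000 at 20.5% = $10,865.00
Remaining $507,000 at 15.5% = $78,585.00
Fee: $33,840.00 + $66,495.00 + $50,875.00 + $10,865.00 + $78,585.00 = $240,660.00
$240,660.00 exceeds the $207,400 cap, so the fee is capped at $207,400.00.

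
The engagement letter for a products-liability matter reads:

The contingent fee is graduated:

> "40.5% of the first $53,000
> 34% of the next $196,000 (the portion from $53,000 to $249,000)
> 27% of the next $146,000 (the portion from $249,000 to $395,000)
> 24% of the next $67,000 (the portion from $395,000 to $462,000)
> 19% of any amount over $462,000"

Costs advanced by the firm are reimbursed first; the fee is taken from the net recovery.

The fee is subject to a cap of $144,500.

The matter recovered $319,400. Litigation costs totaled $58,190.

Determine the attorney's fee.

$91,401.70

Fee base (net of costs): $319,400 − $58,190 = $261,210
First $53,000 at 40.5% = $21,465.00
Next $196,000 at 34% = $66,640.00
Remaining $12,210 at 27% = $3,296.70
Fee: $21,465.00 + $66,640.00 + $3,296.70 = $91,401.70
$91,401.70 is under the $144,500 cap.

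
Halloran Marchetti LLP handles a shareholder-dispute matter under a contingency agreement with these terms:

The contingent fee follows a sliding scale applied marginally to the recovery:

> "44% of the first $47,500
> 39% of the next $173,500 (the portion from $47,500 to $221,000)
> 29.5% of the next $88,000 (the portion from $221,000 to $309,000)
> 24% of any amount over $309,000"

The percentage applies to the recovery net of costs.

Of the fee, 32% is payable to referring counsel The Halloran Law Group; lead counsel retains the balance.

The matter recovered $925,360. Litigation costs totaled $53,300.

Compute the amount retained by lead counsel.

Fee base (net of costs): $925,360 − $53,300 = $872,060
First $47,500 at 44% = $20,900.00
Next $173,500 at 39% = $67,665.00
Next $88,000 at 29.5% = $25,960.00
Remaining $563,060 at 24% = $135,134.40
Fee: $20,900.00 + $67,665.00 + $25,960.00 + $135,134.40 = $249,659.40
Referral share: 32% of $249,659.40 = $79,891.01; lead counsel retains $249,659.40 − $79,891.01 = $169,768.39.

$169,768.39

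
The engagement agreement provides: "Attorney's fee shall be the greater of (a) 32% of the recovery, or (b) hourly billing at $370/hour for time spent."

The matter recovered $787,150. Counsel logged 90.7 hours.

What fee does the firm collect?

$251,888.00

(a) 32% of $787,150 = $251,888.00
(b) 90.7 × $370 = $33,559.00
The greater is (a): $251,888.00.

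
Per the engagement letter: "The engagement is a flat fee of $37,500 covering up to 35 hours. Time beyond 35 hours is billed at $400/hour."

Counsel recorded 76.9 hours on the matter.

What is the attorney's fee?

$54,260.00

Flat fee: $37,500.00
Excess hours: 76.9 − 35 = 41.9
Overrun: 41.9 × $400 = $16,760.00
Total: $37,500.00 + $16,760.00 = $54,260.00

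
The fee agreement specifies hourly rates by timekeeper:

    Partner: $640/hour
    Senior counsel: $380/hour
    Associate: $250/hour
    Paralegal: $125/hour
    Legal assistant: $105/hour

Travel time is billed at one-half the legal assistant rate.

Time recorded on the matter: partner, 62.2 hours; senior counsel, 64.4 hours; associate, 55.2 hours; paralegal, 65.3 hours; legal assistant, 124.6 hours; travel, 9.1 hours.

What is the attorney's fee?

Partner: 62.2 × $640 = $39,808.00
Senior counsel: 64.4 × $380 = $24,472.00
Associate: 55.2 × $250 = $13,800.00
Paralegal: 65.3 × $125 = $8,162.50
Legal assistant: 124.6 × $105 = $13,083.00
Subtotal: $39,808.00 + $24,472.00 + $13,800.00 + $8,162.50 + $13,083.00 = $99,325.50
Travel: 9.1 × ($105 ÷ 2) = 9.1 × $52.50 = $477.75
Total: $99,325.50 + $477.75 = $99,803.25

$99,803.25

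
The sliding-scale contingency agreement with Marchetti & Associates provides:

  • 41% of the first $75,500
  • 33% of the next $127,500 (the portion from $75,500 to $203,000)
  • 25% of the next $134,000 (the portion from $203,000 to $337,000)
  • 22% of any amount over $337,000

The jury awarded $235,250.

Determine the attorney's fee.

$81,092.50

First $75,500 at 41% = $30,955.00
Next $127,500 at 33% = $42,075.00
Remaining $32,250 at 25% = $8,062.50
Fee: $30,955.00 + $42,075.00 + $8,062.50 = $81,092.50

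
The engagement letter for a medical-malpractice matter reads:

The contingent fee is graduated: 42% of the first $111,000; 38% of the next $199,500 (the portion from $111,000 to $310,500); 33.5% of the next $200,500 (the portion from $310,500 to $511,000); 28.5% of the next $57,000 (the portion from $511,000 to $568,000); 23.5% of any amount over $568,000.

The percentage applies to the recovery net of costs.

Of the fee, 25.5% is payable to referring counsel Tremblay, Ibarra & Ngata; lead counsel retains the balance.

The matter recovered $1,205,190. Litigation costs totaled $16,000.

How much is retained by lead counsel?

Fee base (net of costs): $1,205,190 − $16,000 = $1,189,190
First $111,000 at 42% = $46,620.00
Next $199,500 at 38% = $75,810.00
Next $200,500 at 33.5% = $67,167.50
Next $57,000 at 28.5% = $16,245.00
Remaining $621,190 at 23.5% = $145,979.65
Fee: $46,620.00 + $75,810.00 + $67,167.50 + $16,245.00 + $145,979.65 = $351,822.15
Referral share: 25.5% of $351,822.15 = $89,714.65; lead counsel retains $351,822.15 − $89,714.65 = $262,107.50.

$262,107.50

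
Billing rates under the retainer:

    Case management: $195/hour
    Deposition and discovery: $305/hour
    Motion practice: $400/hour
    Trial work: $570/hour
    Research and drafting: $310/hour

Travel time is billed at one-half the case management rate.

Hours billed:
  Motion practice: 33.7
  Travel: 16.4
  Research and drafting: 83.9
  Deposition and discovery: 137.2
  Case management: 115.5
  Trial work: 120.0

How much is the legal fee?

$173,856.50

Case management: 115.5 × $195 = $22,522.50
Deposition and discovery: 137.2 × $305 = $41,846.00
Motion practice: 33.7 × $400 = $13,480.00
Trial work: 120.0 × $570 = $68,400.00
Research and drafting: 83.9 × $310 = $26,009.00
Subtotal: $22,522.50 + $41,846.00 + $13,480.00 + $68,400.00 + $26,009.00 = $172,257.50
Travel: 16.4 × ($195 ÷ 2) = 16.4 × $97.50 = $1,599.00
Total: $172,257.50 + $1,599.00 = $173,856.50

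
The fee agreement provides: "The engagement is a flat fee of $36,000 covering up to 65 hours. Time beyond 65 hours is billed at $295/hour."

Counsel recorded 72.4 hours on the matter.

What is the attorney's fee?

Flat fee: $36,000.00
Excess hours: 72.4 − 65 = 7.4
Overrun: 7.4 × $295 = $2,183.00
Total: $36,000.00 + $2,183.00 = $38,183.00

$38,183.00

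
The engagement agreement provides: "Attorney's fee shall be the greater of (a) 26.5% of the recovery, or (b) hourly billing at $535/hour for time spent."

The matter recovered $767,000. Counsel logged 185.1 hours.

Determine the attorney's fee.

$203,255.00

(a) 26.5% of $767,000 = $203,255.00
(b) 185.1 × $535 = $99,028.50
The greater is (a): $203,255.00.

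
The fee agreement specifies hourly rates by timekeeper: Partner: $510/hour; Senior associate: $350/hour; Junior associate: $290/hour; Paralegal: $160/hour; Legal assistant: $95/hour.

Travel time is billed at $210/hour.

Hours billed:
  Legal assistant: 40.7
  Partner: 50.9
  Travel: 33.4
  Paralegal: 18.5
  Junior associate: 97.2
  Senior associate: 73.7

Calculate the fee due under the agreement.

$93,782.50

Partner: 50.9 × $510 = $25,959.00
Senior associate: 73.7 × $350 = $25,795.00
Junior associate: 97.2 × $290 = $28,188.00
Paralegal: 18.5 × $160 = $2,960.00
Legal assistant: 40.7 × $95 = $3,866.50
Subtotal: $25,959.00 + $25,795.00 + $28,188.00 + $2,960.00 + $3,866.50 = $86,768.50
Travel: 33.4 × $210 = $7,014.00
Total: $86,768.50 + $7,014.00 = $93,782.50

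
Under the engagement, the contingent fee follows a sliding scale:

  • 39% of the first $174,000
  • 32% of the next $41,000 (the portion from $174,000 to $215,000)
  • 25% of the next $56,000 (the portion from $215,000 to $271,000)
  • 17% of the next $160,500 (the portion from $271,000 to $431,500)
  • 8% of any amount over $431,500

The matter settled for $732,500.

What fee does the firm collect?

First $174,000 at 39% = $67,860.00
Next $41,000 at 32% = $13,120.00
Next $56,000 at 25% = $14,000.00
Next $160,500 at 17% = $27,285.00
Remaining $301,000 at 8% = $24,080.00
Fee: $67,860.00 + $13,120.00 + $14,000.00 + $27,285.00 + $24,080.00 = $146,345.00

$146,345.00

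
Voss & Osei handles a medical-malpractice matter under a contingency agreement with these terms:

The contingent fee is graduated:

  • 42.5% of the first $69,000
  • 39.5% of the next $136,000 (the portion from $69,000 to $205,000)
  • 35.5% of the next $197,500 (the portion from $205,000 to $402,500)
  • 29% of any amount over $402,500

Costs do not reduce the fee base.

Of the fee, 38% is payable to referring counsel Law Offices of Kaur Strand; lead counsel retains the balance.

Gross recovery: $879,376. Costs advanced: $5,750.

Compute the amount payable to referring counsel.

Fee base is the gross recovery, $879,376; costs are reimbursed separately.
First $69,000 at 42.5% = $29,325.00
Next $136,000 at 39.5% = $53,720.00
Next $197,500 at 35.5% = $70,112.50
Remaining $476,876 at 29% = $138,294.04
Fee: $29,325.00 + $53,720.00 + $70,112.50 + $138,294.04 = $291,451.54
Referral share: 38% of $291,451.54 = $110,751.59; lead counsel retains $291,451.54 − $110,751.59 = $180,699.95.

$110,751.59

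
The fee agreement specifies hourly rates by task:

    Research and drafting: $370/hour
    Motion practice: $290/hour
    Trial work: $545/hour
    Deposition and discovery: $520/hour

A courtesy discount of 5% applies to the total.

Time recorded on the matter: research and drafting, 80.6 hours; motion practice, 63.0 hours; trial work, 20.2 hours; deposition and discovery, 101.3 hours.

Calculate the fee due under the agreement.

Research and drafting: 80.6 × $370 = $29,822.00
Motion practice: 63.0 × $290 = $18,270.00
Trial work: 20.2 × $545 = $11,009.00
Deposition and discovery: 101.3 × $520 = $52,676.00
Subtotal: $111,777.00
Less 5% discount: −$5,588.85
Total: $111,777.00 − $5,588.85 = $106,188.15

$106,188.15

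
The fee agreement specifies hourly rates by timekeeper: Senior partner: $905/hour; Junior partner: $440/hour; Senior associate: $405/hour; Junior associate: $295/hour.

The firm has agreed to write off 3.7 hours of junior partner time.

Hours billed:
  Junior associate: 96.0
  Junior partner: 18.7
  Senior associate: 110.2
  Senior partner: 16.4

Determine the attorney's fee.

Senior partner: 16.4 × $905 = $14,842.00
Junior partner: 18.7 × $440 = $8,228.00
Senior associate: 110.2 × $405 = $44,631.00
Junior associate: 96.0 × $295 = $28,320.00
Subtotal: $96,021.00
Write-off: 3.7 × $440 = $1,628.00
Total: $96,021.00 − $1,628.00 = $94,393.00

$94,393.00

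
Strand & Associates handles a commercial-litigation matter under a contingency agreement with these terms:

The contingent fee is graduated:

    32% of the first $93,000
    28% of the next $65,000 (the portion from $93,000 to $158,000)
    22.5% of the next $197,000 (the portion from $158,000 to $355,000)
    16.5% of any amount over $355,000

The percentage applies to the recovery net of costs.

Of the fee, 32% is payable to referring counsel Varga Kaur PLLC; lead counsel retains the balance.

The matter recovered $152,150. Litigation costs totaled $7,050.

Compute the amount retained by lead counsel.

Fee base (net of costs): $152,150 − $7,050 = $145,100
First $93,000 at 32% = $29,760.00
Remaining $52,100 at 28% = $14,588.00
Fee: $29,760.00 + $14,588.00 = $44,348.00
Referral share: 32% of $44,348.00 = $14,191.36; lead counsel retains $44,348.00 − $14,191.36 = $30,156.64.

$30,156.64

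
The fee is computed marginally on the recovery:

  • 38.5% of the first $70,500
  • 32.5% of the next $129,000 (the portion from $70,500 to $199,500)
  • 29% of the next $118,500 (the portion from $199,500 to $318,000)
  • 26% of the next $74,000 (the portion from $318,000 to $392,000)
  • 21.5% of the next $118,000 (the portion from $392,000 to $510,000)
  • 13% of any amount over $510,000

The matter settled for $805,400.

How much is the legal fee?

First $70,500 at 38.5% = $27,142.50
Next $129,000 at 32.5% = $41,925.00
Next $118,500 at 29% = $34,365.00
Next $74,000 at 26% = $19,240.00
Next $118,000 at 21.5% = $25,370.00
Remaining $295,400 at 13% = $38,402.00
Fee: $27,142.50 + $41,925.00 + $34,365.00 + $19,240.00 + $25,370.00 + $38,402.00 = $186,444.50

$186,444.50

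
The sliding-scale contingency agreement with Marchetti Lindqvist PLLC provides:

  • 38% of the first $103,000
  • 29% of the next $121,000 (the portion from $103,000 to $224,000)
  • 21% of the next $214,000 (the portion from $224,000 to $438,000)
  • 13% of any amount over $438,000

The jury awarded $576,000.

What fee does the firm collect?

$137,110.00

First $103,000 at 38% = $39,140.00
Next $121,000 at 29% = $35,090.00
Next $214,000 at 21% = $44,940.00
Remaining $138,000 at 13% = $17,940.00
Fee: $39,140.00 + $35,090.00 + $44,940.00 + $17,940.00 = $137,110.00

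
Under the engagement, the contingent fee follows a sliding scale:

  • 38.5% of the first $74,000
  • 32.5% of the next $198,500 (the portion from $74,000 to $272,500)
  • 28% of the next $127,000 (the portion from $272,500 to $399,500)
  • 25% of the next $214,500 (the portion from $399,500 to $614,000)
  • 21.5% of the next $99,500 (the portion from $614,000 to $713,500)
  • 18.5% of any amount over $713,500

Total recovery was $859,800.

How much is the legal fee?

First $74,000 at 38.5% = $28,490.00
Next $198,500 at 32.5% = $64,512.50
Next $127,000 at 28% = $35,560.00
Next $214,500 at 25% = $53,625.00
Next $99,500 at 21.5% = $21,392.50
Remaining $146,300 at 18.5% = $27,065.50
Fee: $28,490.00 + $64,512.50 + $35,560.00 + $53,625.00 + $21,392.50 + $27,065.50 = $230,645.50

$230,645.50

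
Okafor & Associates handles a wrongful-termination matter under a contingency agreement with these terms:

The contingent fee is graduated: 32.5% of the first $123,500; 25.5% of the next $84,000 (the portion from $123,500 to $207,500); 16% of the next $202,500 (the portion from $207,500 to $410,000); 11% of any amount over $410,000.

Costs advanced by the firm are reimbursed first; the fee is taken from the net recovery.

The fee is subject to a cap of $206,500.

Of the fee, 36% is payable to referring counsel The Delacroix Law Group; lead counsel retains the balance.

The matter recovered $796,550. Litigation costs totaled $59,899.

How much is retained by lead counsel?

Fee base (net of costs): $796,550 − $59,899 = $736,651
First $123,500 at 32.5% = $40,137.50
Next $84,000 at 25.5% = $21,420.00
Next $202,500 at 16% = $32,400.00
Remaining $326,651 at 11% = $35,931.61
Fee: $40,137.50 + $21,420.00 + $32,400.00 + $35,931.61 = $129,889.11
$129,889.11 is under the $206,500 cap.
Referral share: 36% of $129,889.11 = $46,760.08; lead counsel retains $129,889.11 − $46,760.08 = $83,129.03.

$83,129.03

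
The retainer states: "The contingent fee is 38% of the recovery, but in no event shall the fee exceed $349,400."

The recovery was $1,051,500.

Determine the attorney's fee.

38% of $1,051,500 = $399,570.00
That exceeds the $349,400 cap, so the fee is capped at $349,400.

$349,400.00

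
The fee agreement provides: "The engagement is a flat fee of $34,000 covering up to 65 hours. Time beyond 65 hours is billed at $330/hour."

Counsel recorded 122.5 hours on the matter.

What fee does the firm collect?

Flat fee: $34,000.00
Excess hours: 122.5 − 65 = 57.5
Overrun: 57.5 × $330 = $18,975.00
Total: $34,000.00 + $18,975.00 = $52,975.00

$52,975.00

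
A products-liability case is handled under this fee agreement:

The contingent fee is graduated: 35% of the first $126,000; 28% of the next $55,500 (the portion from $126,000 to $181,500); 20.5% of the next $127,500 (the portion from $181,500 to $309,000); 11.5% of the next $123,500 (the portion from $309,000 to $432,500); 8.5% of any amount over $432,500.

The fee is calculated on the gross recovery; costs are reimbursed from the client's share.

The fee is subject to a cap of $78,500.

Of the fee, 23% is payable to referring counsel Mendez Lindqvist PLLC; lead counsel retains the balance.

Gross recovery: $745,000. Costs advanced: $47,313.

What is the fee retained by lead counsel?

$60,445.00

Fee base is the gross recovery, $745,000; costs are reimbursed separately.
First $126,000 at 35% = $44,100.00
Next $55,500 at 28% = $15,540.00
Next $127,500 at 20.5% = $26,137.50
Next $123,500 at 11.5% = $14,202.50
Remaining $312,500 at 8.5% = $26,562.50
Fee: $44,100.00 + $15,540.00 + $26,137.50 + $14,202.50 + $26,562.50 = $126,542.50
$126,542.50 exceeds the $78,500 cap, so the fee is capped at $78,500.00.
Referral share: 23% of $78,500.00 = $18,055.00; lead counsel retains $78,500.00 − $18,055.00 = $60,445.00.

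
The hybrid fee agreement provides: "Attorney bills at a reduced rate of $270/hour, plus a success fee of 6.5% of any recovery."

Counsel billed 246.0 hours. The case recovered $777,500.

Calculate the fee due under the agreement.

$116,957.50

Hourly: 246.0 × $270 = $66,420.00
Success fee: 6.5% of $777,500 = $50,537.50
Total: $66,420.00 + $50,537.50 = $116,957.50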